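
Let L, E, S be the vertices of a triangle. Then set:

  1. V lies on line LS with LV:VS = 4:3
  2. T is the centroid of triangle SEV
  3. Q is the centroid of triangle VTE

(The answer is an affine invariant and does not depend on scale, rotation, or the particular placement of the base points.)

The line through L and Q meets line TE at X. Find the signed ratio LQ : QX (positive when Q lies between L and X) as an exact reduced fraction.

Assign L = (0, 0), E = (1, 0), S = (0, 1) — the answer is frame-independent, so this choice is without loss of generality.
1. V lies on line LS with LV:VS = 4:3 ⇒ V = (0, 4/7)
2. T is the centroid of triangle SEV ⇒ T = (1/3, 11/21)
3. Q is the centroid of triangle VTE ⇒ Q = (4/9, 23/63)
line LQ meets TE at X = (22/45, 253/630)
Q = L + t·(X−L) with t = 10/11, so LQ:QX = 10/11:1/11

LQ:QX = 10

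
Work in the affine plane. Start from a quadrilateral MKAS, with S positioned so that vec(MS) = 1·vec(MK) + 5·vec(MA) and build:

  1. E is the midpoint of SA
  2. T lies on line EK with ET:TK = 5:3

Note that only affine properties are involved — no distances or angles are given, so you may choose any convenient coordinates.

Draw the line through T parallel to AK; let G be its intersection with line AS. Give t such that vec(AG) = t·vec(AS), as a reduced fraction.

t = 3/16

Work in coordinates with M = (0, 0), K = (1, 0), A = (0, 1), S = (1, 5).
1. E is the midpoint of SA ⇒ E = (1/2, 3)
2. T lies on line EK with ET:TK = 5:3 ⇒ T = (13/16, 9/8)
through T parallel to AK: direction (1, -1); meets AS at G = (3/16, 7/4)
G = A + t·(S−A) with t = 3/16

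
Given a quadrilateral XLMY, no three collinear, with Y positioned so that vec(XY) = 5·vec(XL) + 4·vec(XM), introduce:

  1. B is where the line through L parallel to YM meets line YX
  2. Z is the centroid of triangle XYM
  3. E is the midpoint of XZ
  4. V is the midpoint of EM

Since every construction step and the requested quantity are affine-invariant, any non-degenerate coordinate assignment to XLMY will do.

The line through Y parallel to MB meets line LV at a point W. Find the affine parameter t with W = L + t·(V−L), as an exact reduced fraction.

Set X = (0, 0), L = (1, 0), M = (0, 1), Y = (5, 4); any affine frame gives the same invariant.
1. B is where the line through L parallel to YM meets line YX ⇒ B = (-3, -12/5)
2. Z is the centroid of triangle XYM ⇒ Z = (5/3, 5/3)
3. E is the midpoint of XZ ⇒ E = (5/6, 5/6)
4. V is the midpoint of EM ⇒ V = (5/12, 11/12)
through Y parallel to MB: direction (-3, -17/5); meets LV at W = (85/71, -22/71)
W = L + t·(V−L) with t = -24/71

t = -24/71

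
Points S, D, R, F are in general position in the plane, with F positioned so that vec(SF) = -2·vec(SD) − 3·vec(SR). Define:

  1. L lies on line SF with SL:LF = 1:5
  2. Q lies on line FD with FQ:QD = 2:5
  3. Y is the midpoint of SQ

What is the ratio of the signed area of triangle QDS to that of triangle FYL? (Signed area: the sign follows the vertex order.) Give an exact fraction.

Set S = (0, 0), D = (1, 0), R = (0, 1), F = (-2, -3); any affine frame gives the same invariant.
1. L lies on line SF with SL:LF = 1:5 ⇒ L = (-1/3, -1/2)
2. Q lies on line FD with FQ:QD = 2:5 ⇒ Q = (-8/7, -15/7)
3. Y is the midpoint of SQ ⇒ Y = (-4/7, -15/14)
2·[QDS] = 15/7, 2·[FYL] = 5/14
[QDS]:[FYL] = 15/7:5/14 = 6

[QDS]:[FYL] = 6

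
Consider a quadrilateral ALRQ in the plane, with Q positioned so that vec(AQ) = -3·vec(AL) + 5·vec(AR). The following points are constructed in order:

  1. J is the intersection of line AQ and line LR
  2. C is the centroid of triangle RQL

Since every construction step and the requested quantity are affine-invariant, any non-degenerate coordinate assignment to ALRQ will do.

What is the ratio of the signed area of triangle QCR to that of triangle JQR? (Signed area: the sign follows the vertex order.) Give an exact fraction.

[QCR]:[JQR] = 2/9

Work in coordinates with A = (0, 0), L = (1, 0), R = (0, 1), Q = (-3, 5).
1. J is the intersection of line AQ and line LR ⇒ J = (-3/2, 5/2)
2. C is the centroid of triangle RQL ⇒ C = (-2/3, 2)
2·[QCR] = -1/3, 2·[JQR] = -3/2
[QCR]:[JQR] = -1/3:-3/2 = 2/9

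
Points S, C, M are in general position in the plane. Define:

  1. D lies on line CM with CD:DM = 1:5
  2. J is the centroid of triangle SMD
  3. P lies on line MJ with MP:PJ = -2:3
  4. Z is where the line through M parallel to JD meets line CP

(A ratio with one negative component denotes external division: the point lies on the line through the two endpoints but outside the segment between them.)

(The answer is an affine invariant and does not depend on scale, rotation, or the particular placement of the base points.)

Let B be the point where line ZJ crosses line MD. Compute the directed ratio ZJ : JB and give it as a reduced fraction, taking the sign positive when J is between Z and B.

ZJ:JB = -7/4

Set S = (0, 0), C = (1, 0), M = (0, 1); any affine frame gives the same invariant.
1. D lies on line CM with CD:DM = 1:5 ⇒ D = (5/6, 1/6)
2. J is the centroid of triangle SMD ⇒ J = (5/18, 7/18)
3. P lies on line MJ with MP:PJ = -2:3 ⇒ P = (-5/9, 20/9)
4. Z is where the line through M parallel to JD meets line CP ⇒ Z = (5/12, 5/6)
line ZJ meets MD at B = (5/14, 9/14)
J = Z + t·(B−Z) with t = 7/3, so ZJ:JB = 7/3:-4/3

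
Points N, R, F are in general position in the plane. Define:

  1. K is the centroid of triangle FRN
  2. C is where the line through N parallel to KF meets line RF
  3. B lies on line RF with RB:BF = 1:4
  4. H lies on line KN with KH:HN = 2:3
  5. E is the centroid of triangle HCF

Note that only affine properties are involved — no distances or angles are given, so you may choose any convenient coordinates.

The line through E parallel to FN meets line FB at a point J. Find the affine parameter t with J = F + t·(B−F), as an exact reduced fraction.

Set N = (0, 0), R = (1, 0), F = (0, 1); any affine frame gives the same invariant.
1. K is the centroid of triangle FRN ⇒ K = (1/3, 1/3)
2. C is where the line through N parallel to KF meets line RF ⇒ C = (-1, 2)
3. B lies on line RF with RB:BF = 1:4 ⇒ B = (4/5, 1/5)
4. H lies on line KN with KH:HN = 2:3 ⇒ H = (1/5, 1/5)
5. E is the centroid of triangle HCF ⇒ E = (-4/15, 16/15)
through E parallel to FN: direction (0, -1); meets FB at J = (-4/15, 19/15)
J = F + t·(B−F) with t = -1/3

t = -1/3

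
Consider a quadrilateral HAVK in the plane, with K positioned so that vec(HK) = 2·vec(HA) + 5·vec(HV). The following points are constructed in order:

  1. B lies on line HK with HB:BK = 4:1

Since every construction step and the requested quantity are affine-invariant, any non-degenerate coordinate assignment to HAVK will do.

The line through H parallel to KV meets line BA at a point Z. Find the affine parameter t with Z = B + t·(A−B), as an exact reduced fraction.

Set H = (0, 0), A = (1, 0), V = (0, 1), K = (2, 5); any affine frame gives the same invariant.
1. B lies on line HK with HB:BK = 4:1 ⇒ B = (8/5, 4)
through H parallel to KV: direction (-2, -4); meets BA at Z = (10/7, 20/7)
Z = B + t·(A−B) with t = 2/7

t = 2/7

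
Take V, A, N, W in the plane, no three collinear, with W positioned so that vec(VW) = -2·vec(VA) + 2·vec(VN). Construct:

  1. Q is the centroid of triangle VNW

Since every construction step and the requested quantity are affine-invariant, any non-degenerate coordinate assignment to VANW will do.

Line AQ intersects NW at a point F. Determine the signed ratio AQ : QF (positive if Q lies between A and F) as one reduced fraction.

AQ:QF = 1/2

Assign V = (0, 0), A = (1, 0), N = (0, 1), W = (-2, 2) — the answer is frame-independent, so this choice is without loss of generality.
1. Q is the centroid of triangle VNW ⇒ Q = (-2/3, 1)
line AQ meets NW at F = (-4, 3)
Q = A + t·(F−A) with t = 1/3, so AQ:QF = 1/3:2/3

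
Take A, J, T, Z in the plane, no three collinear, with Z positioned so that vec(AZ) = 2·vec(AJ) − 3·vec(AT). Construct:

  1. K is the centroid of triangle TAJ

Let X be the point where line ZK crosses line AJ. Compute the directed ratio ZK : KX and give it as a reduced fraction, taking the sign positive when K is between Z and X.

Set A = (0, 0), J = (1, 0), T = (0, 1), Z = (2, -3); any affine frame gives the same invariant.
1. K is the centroid of triangle TAJ ⇒ K = (1/3, 1/3)
line ZK meets AJ at X = (1/2, 0)
K = Z + t·(X−Z) with t = 10/9, so ZK:KX = 10/9:-1/9

ZK:KX = -10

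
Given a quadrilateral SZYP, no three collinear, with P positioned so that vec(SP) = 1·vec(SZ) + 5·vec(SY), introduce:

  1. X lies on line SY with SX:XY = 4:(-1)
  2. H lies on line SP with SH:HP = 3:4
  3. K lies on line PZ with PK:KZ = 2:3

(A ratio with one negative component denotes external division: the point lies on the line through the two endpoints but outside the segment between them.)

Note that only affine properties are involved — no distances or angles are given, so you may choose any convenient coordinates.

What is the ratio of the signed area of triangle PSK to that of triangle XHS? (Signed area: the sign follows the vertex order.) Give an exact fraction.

[PSK]:[XHS] = -7/2

Assign S = (0, 0), Z = (1, 0), Y = (0, 1), P = (1, 5) — the answer is frame-independent, so this choice is without loss of generality.
1. X lies on line SY with SX:XY = 4:(-1) ⇒ X = (0, 4/3)
2. H lies on line SP with SH:HP = 3:4 ⇒ H = (3/7, 15/7)
3. K lies on line PZ with PK:KZ = 2:3 ⇒ K = (1, 3)
2·[PSK] = 2, 2·[XHS] = -4/7
[PSK]:[XHS] = 2:-4/7 = -7/2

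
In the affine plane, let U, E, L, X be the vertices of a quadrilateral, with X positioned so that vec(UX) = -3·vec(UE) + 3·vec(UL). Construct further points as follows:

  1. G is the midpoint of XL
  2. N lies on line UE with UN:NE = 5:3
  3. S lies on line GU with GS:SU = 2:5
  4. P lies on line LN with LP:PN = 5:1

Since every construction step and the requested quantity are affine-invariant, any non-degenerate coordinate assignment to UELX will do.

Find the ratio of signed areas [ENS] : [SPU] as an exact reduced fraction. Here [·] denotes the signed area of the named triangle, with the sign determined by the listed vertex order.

Choose coordinates U = (0, 0), E = (1, 0), L = (0, 1), X = (-3, 3).
1. G is the midpoint of XL ⇒ G = (-3/2, 2)
2. N lies on line UE with UN:NE = 5:3 ⇒ N = (5/8, 0)
3. S lies on line GU with GS:SU = 2:5 ⇒ S = (-15/14, 10/7)
4. P lies on line LN with LP:PN = 5:1 ⇒ P = (25/48, 1/6)
2·[ENS] = -15/28, 2·[SPU] = -155/168
[ENS]:[SPU] = -15/28:-155/168 = 18/31

[ENS]:[SPU] = 18/31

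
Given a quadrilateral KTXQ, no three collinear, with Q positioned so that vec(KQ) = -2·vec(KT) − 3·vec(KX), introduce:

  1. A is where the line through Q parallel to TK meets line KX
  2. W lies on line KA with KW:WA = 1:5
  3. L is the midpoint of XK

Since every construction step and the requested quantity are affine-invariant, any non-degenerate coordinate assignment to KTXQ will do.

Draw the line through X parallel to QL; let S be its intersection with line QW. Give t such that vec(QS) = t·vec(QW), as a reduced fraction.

Set K = (0, 0), T = (1, 0), X = (0, 1), Q = (-2, -3); any affine frame gives the same invariant.
1. A is where the line through Q parallel to TK meets line KX ⇒ A = (0, -3)
2. W lies on line KA with KW:WA = 1:5 ⇒ W = (0, -1/2)
3. L is the midpoint of XK ⇒ L = (0, 1/2)
through X parallel to QL: direction (2, 7/2); meets QW at S = (-3, -17/4)
S = Q + t·(W−Q) with t = -1/2

t = -1/2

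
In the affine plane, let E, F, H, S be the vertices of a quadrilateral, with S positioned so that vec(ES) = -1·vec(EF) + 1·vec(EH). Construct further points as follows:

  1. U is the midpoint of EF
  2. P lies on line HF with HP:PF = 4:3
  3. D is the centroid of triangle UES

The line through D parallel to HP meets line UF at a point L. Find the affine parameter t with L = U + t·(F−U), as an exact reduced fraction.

t = -2/3

Choose coordinates E = (0, 0), F = (1, 0), H = (0, 1), S = (-1, 1).
1. U is the midpoint of EF ⇒ U = (1/2, 0)
2. P lies on line HF with HP:PF = 4:3 ⇒ P = (4/7, 3/7)
3. D is the centroid of triangle UES ⇒ D = (-1/6, 1/3)
through D parallel to HP: direction (4/7, -4/7); meets UF at L = (1/6, 0)
L = U + t·(F−U) with t = -2/3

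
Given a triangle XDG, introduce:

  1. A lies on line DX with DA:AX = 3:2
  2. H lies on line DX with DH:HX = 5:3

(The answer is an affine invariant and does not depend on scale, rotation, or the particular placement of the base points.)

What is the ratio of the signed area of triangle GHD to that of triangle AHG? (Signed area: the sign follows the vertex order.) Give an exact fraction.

Choose coordinates X = (0, 0), D = (1, 0), G = (0, 1).
1. A lies on line DX with DA:AX = 3:2 ⇒ A = (2/5, 0)
2. H lies on line DX with DH:HX = 5:3 ⇒ H = (3/8, 0)
2·[GHD] = 5/8, 2·[AHG] = -1/40
[GHD]:[AHG] = 5/8:-1/40 = -25

[GHD]:[AHG] = -25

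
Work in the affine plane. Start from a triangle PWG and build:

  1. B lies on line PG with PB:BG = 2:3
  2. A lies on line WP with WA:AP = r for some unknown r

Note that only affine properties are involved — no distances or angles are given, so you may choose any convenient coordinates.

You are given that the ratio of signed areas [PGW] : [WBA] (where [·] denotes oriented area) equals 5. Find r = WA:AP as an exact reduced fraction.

r = -1/3

Choose coordinates P = (0, 0), W = (1, 0), G = (0, 1).
1. B lies on line PG with PB:BG = 2:3 ⇒ B = (0, 2/5)
2. With WA:AP = r, write λ = r/(r+1) so A = W + λ·(P−W); A is affine-linear in λ
Every point depending on A is an affine combination of A and λ-independent points, so each such coordinate is linear in λ; the λ² term in each signed area is a multiple of (P−W)×(P−W) = 0, so 2·[PGW] and 2·[WBA] are each linear in λ. Evaluating at λ=0 and λ=1:
  2·[PGW] = -1,   2·[WBA] = 2/5·λ
So [PGW]:[WBA] = (-1) / (2/5·λ). Setting this equal to 5:
  -1 = 5·(2/5·λ)  ⇒  λ = -1/2
Then r = λ/(1−λ) = (-1/2)/(3/2) = -1/3. Check: with r = -1/3, A = (3/2, 0) and [PGW]:[WBA] = 5 as required.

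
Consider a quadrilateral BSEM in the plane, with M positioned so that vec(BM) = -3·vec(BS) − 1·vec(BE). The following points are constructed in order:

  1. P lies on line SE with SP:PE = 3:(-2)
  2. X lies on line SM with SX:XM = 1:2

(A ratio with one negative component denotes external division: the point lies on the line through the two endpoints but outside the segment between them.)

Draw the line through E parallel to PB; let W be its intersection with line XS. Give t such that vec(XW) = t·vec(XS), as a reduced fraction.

Choose coordinates B = (0, 0), S = (1, 0), E = (0, 1), M = (-3, -1).
1. P lies on line SE with SP:PE = 3:(-2) ⇒ P = (-2, 3)
2. X lies on line SM with SX:XM = 1:2 ⇒ X = (-1/3, -1/3)
through E parallel to PB: direction (2, -3); meets XS at W = (5/7, -1/14)
W = X + t·(S−X) with t = 11/14

t = 11/14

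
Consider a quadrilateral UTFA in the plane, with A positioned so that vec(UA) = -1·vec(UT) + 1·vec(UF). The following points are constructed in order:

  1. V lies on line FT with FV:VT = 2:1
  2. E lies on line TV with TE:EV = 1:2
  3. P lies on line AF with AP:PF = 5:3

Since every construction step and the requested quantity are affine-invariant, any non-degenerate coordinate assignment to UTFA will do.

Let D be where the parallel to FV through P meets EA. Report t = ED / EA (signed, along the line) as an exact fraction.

t = 3/8

Assign U = (0, 0), T = (1, 0), F = (0, 1), A = (-1, 1) — the answer is frame-independent, so this choice is without loss of generality.
1. V lies on line FT with FV:VT = 2:1 ⇒ V = (2/3, 1/3)
2. E lies on line TV with TE:EV = 1:2 ⇒ E = (8/9, 1/9)
3. P lies on line AF with AP:PF = 5:3 ⇒ P = (-3/8, 1)
through P parallel to FV: direction (2/3, -2/3); meets EA at D = (13/72, 4/9)
D = E + t·(A−E) with t = 3/8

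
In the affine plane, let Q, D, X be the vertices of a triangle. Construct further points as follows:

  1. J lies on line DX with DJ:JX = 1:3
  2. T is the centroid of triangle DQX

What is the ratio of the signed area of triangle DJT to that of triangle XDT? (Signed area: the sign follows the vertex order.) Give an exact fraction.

Choose coordinates Q = (0, 0), D = (1, 0), X = (0, 1).
1. J lies on line DX with DJ:JX = 1:3 ⇒ J = (3/4, 1/4)
2. T is the centroid of triangle DQX ⇒ T = (1/3, 1/3)
2·[DJT] = 1/12, 2·[XDT] = -1/3
[DJT]:[XDT] = 1/12:-1/3 = -1/4

[DJT]:[XDT] = -1/4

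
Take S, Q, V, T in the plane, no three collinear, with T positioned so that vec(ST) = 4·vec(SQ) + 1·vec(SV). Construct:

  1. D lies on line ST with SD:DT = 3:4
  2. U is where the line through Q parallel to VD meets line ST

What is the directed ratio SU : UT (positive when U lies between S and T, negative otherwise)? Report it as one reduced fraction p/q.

Work in coordinates with S = (0, 0), Q = (1, 0), V = (0, 1), T = (4, 1).
1. D lies on line ST with SD:DT = 3:4 ⇒ D = (12/7, 3/7)
2. U is where the line through Q parallel to VD meets line ST ⇒ U = (4/7, 1/7)
U = S + t·(T−S) with t = 1/7, so SU:UT = t:(1−t) = 1/7:6/7

SU:UT = 1/6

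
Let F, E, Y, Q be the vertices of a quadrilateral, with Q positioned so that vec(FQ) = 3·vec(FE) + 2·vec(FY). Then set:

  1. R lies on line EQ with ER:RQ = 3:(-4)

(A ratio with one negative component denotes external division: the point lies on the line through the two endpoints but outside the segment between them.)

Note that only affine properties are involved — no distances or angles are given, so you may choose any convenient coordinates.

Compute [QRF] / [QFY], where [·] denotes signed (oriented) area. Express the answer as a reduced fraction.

[QRF]:[QFY] = 8/3

Set F = (0, 0), E = (1, 0), Y = (0, 1), Q = (3, 2); any affine frame gives the same invariant.
1. R lies on line EQ with ER:RQ = 3:(-4) ⇒ R = (-5, -6)
2·[QRF] = -8, 2·[QFY] = -3
[QRF]:[QFY] = -8:-3 = 8/3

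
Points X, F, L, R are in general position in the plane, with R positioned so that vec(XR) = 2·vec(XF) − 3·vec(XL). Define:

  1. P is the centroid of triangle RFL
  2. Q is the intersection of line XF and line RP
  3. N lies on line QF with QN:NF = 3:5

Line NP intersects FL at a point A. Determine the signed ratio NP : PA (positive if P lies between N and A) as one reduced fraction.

NP:PA = -41/56

Set X = (0, 0), F = (1, 0), L = (0, 1), R = (2, -3); any affine frame gives the same invariant.
1. P is the centroid of triangle RFL ⇒ P = (1, -2/3)
2. Q is the intersection of line XF and line RP ⇒ Q = (5/7, 0)
3. N lies on line QF with QN:NF = 3:5 ⇒ N = (23/28, 0)
line NP meets FL at A = (31/41, 10/41)
P = N + t·(A−N) with t = -41/15, so NP:PA = -41/15:56/15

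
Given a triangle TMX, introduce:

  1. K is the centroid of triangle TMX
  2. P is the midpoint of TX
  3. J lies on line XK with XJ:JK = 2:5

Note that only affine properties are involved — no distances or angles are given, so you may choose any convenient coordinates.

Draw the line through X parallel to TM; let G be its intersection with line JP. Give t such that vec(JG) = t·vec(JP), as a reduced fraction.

Choose coordinates T = (0, 0), M = (1, 0), X = (0, 1).
1. K is the centroid of triangle TMX ⇒ K = (1/3, 1/3)
2. P is the midpoint of TX ⇒ P = (0, 1/2)
3. J lies on line XK with XJ:JK = 2:5 ⇒ J = (2/21, 17/21)
through X parallel to TM: direction (1, 0); meets JP at G = (2/13, 1)
G = J + t·(P−J) with t = -8/13

t = -8/13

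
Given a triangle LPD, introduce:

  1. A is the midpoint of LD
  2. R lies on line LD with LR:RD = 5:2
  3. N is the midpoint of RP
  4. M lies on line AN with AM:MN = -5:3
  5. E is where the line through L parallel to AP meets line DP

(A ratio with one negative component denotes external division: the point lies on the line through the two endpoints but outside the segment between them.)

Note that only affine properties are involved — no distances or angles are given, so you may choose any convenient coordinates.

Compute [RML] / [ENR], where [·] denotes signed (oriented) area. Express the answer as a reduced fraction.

[RML]:[ENR] = -25/4

Choose coordinates L = (0, 0), P = (1, 0), D = (0, 1).
1. A is the midpoint of LD ⇒ A = (0, 1/2)
2. R lies on line LD with LR:RD = 5:2 ⇒ R = (0, 5/7)
3. N is the midpoint of RP ⇒ N = (1/2, 5/14)
4. M lies on line AN with AM:MN = -5:3 ⇒ M = (5/4, 1/7)
5. E is where the line through L parallel to AP meets line DP ⇒ E = (2, -1)
2·[RML] = -25/28, 2·[ENR] = 1/7
[RML]:[ENR] = -25/28:1/7 = -25/4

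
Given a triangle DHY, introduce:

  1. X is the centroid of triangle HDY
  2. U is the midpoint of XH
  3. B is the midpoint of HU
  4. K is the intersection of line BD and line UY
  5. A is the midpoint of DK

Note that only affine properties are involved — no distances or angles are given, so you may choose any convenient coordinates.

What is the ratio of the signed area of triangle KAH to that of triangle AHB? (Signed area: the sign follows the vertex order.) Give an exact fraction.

Set D = (0, 0), H = (1, 0), Y = (0, 1); any affine frame gives the same invariant.
1. X is the centroid of triangle HDY ⇒ X = (1/3, 1/3)
2. U is the midpoint of XH ⇒ U = (2/3, 1/6)
3. B is the midpoint of HU ⇒ B = (5/6, 1/12)
4. K is the intersection of line BD and line UY ⇒ K = (20/27, 2/27)
5. A is the midpoint of DK ⇒ A = (10/27, 1/27)
2·[KAH] = 1/27, 2·[AHB] = 5/108
[KAH]:[AHB] = 1/27:5/108 = 4/5

[KAH]:[AHB] = 4/5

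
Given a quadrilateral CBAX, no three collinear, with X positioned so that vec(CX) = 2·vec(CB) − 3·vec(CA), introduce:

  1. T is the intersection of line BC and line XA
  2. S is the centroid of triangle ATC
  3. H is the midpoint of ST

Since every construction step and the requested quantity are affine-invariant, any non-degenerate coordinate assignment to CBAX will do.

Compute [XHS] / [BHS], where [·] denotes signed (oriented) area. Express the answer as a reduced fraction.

[XHS]:[BHS] = -3

Work in coordinates with C = (0, 0), B = (1, 0), A = (0, 1), X = (2, -3).
1. T is the intersection of line BC and line XA ⇒ T = (1/2, 0)
2. S is the centroid of triangle ATC ⇒ S = (1/6, 1/3)
3. H is the midpoint of ST ⇒ H = (1/3, 1/6)
2·[XHS] = 1/4, 2·[BHS] = -1/12
[XHS]:[BHS] = 1/4:-1/12 = -3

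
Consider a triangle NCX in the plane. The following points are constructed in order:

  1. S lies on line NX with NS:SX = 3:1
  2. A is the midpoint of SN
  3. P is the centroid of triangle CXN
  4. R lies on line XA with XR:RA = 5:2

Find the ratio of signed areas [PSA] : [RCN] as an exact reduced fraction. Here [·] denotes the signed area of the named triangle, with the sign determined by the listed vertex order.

Work in coordinates with N = (0, 0), C = (1, 0), X = (0, 1).
1. S lies on line NX with NS:SX = 3:1 ⇒ S = (0, 3/4)
2. A is the midpoint of SN ⇒ A = (0, 3/8)
3. P is the centroid of triangle CXN ⇒ P = (1/3, 1/3)
4. R lies on line XA with XR:RA = 5:2 ⇒ R = (0, 31/56)
2·[PSA] = 1/8, 2·[RCN] = -31/56
[PSA]:[RCN] = 1/8:-31/56 = -7/31

[PSA]:[RCN] = -7/31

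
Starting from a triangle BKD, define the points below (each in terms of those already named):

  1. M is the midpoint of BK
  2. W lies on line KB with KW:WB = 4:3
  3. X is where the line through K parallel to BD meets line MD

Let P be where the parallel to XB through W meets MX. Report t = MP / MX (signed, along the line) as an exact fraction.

t = 1/7

Set B = (0, 0), K = (1, 0), D = (0, 1); any affine frame gives the same invariant.
1. M is the midpoint of BK ⇒ M = (1/2, 0)
2. W lies on line KB with KW:WB = 4:3 ⇒ W = (3/7, 0)
3. X is where the line through K parallel to BD meets line MD ⇒ X = (1, -1)
through W parallel to XB: direction (-1, 1); meets MX at P = (4/7, -1/7)
P = M + t·(X−M) with t = 1/7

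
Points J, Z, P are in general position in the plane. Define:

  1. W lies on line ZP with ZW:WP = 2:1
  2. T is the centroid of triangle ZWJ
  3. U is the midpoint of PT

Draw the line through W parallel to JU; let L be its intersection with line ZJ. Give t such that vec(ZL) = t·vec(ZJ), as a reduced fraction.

Work in coordinates with J = (0, 0), Z = (1, 0), P = (0, 1).
1. W lies on line ZP with ZW:WP = 2:1 ⇒ W = (1/3, 2/3)
2. T is the centroid of triangle ZWJ ⇒ T = (4/9, 2/9)
3. U is the midpoint of PT ⇒ U = (2/9, 11/18)
through W parallel to JU: direction (2/9, 11/18); meets ZJ at L = (1/11, 0)
L = Z + t·(J−Z) with t = 10/11

t = 10/11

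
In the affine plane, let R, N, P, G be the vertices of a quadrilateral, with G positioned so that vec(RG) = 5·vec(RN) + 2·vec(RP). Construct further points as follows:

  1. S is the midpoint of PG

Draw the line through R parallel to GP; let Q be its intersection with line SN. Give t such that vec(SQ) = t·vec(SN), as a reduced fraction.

t = 5/6

Work in coordinates with R = (0, 0), N = (1, 0), P = (0, 1), G = (5, 2).
1. S is the midpoint of PG ⇒ S = (5/2, 3/2)
through R parallel to GP: direction (-5, -1); meets SN at Q = (5/4, 1/4)
Q = S + t·(N−S) with t = 5/6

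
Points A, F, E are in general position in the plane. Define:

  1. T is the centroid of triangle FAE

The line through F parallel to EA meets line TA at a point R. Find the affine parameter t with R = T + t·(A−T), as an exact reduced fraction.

Work in coordinates with A = (0, 0), F = (1, 0), E = (0, 1).
1. T is the centroid of triangle FAE ⇒ T = (1/3, 1/3)
through F parallel to EA: direction (0, -1); meets TA at R = (1, 1)
R = T + t·(A−T) with t = -2

t = -2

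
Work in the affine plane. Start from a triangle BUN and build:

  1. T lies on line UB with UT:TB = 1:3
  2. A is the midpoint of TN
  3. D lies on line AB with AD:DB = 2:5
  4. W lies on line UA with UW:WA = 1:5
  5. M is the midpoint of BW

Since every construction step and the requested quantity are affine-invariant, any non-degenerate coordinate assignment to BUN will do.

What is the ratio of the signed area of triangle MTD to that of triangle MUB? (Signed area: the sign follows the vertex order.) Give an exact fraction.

[MTD]:[MUB] = -59/28

Assign B = (0, 0), U = (1, 0), N = (0, 1) — the answer is frame-independent, so this choice is without loss of generality.
1. T lies on line UB with UT:TB = 1:3 ⇒ T = (3/4, 0)
2. A is the midpoint of TN ⇒ A = (3/8, 1/2)
3. D lies on line AB with AD:DB = 2:5 ⇒ D = (15/56, 5/14)
4. W lies on line UA with UW:WA = 1:5 ⇒ W = (43/48, 1/12)
5. M is the midpoint of BW ⇒ M = (43/96, 1/24)
2·[MTD] = 59/672, 2·[MUB] = -1/24
[MTD]:[MUB] = 59/672:-1/24 = -59/28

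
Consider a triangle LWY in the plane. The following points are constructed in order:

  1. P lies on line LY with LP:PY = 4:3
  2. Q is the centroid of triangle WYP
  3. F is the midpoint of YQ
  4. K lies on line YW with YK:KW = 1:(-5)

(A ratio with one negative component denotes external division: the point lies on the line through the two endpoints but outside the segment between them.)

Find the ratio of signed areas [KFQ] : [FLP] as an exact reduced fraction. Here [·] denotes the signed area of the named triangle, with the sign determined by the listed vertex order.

[KFQ]:[FLP] = 3/16

Work in coordinates with L = (0, 0), W = (1, 0), Y = (0, 1).
1. P lies on line LY with LP:PY = 4:3 ⇒ P = (0, 4/7)
2. Q is the centroid of triangle WYP ⇒ Q = (1/3, 11/21)
3. F is the midpoint of YQ ⇒ F = (1/6, 16/21)
4. K lies on line YW with YK:KW = 1:(-5) ⇒ K = (-1/4, 5/4)
2·[KFQ] = -1/56, 2·[FLP] = -2/21
[KFQ]:[FLP] = -1/56:-2/21 = 3/16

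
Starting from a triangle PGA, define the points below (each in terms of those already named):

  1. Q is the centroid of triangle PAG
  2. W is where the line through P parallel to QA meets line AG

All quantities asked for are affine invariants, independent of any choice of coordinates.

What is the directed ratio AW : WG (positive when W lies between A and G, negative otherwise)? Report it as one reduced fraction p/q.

AW:WG = -1/2

Choose coordinates P = (0, 0), G = (1, 0), A = (0, 1).
1. Q is the centroid of triangle PAG ⇒ Q = (1/3, 1/3)
2. W is where the line through P parallel to QA meets line AG ⇒ W = (-1, 2)
W = A + t·(G−A) with t = -1, so AW:WG = t:(1−t) = -1:2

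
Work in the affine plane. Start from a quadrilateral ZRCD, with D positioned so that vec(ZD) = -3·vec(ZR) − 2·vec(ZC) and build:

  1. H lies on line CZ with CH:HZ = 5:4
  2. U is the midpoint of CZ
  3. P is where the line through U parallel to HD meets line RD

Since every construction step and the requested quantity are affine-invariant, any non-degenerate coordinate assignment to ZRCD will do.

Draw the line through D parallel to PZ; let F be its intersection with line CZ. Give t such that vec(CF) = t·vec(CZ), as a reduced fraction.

Choose coordinates Z = (0, 0), R = (1, 0), C = (0, 1), D = (-3, -2).
1. H lies on line CZ with CH:HZ = 5:4 ⇒ H = (0, 4/9)
2. U is the midpoint of CZ ⇒ U = (0, 1/2)
3. P is where the line through U parallel to HD meets line RD ⇒ P = (-54/17, -71/34)
through D parallel to PZ: direction (54/17, 71/34); meets CZ at F = (0, -1/36)
F = C + t·(Z−C) with t = 37/36

t = 37/36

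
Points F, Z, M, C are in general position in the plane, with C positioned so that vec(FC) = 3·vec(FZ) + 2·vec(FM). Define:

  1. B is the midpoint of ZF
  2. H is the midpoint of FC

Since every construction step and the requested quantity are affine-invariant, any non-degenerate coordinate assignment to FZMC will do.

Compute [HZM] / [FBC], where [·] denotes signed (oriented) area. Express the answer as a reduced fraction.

Assign F = (0, 0), Z = (1, 0), M = (0, 1), C = (3, 2) — the answer is frame-independent, so this choice is without loss of generality.
1. B is the midpoint of ZF ⇒ B = (1/2, 0)
2. H is the midpoint of FC ⇒ H = (3/2, 1)
2·[HZM] = -3/2, 2·[FBC] = 1
[HZM]:[FBC] = -3/2:1 = -3/2

[HZM]:[FBC] = -3/2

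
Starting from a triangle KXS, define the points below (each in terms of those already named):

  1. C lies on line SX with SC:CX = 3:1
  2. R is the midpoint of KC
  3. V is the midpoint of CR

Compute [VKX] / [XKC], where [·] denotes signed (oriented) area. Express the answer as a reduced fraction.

Set K = (0, 0), X = (1, 0), S = (0, 1); any affine frame gives the same invariant.
1. C lies on line SX with SC:CX = 3:1 ⇒ C = (3/4, 1/4)
2. R is the midpoint of KC ⇒ R = (3/8, 1/8)
3. V is the midpoint of CR ⇒ V = (9/16, 3/16)
2·[VKX] = 3/16, 2·[XKC] = -1/4
[VKX]:[XKC] = 3/16:-1/4 = -3/4

[VKX]:[XKC] = -3/4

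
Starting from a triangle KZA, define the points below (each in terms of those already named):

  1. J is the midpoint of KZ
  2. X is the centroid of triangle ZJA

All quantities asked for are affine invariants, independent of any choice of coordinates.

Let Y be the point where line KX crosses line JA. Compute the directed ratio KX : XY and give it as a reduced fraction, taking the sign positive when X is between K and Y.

Set K = (0, 0), Z = (1, 0), A = (0, 1); any affine frame gives the same invariant.
1. J is the midpoint of KZ ⇒ J = (1/2, 0)
2. X is the centroid of triangle ZJA ⇒ X = (1/2, 1/3)
line KX meets JA at Y = (3/8, 1/4)
X = K + t·(Y−K) with t = 4/3, so KX:XY = 4/3:-1/3

KX:XY = -4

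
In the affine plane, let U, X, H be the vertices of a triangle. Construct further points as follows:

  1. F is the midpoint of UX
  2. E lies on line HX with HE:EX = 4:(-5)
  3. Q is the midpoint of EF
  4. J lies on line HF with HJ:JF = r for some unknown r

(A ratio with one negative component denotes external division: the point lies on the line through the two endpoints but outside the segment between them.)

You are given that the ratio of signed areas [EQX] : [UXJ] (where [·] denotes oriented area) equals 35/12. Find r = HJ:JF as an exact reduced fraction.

Assign U = (0, 0), X = (1, 0), H = (0, 1) — the answer is frame-independent, so this choice is without loss of generality.
1. F is the midpoint of UX ⇒ F = (1/2, 0)
2. E lies on line HX with HE:EX = 4:(-5) ⇒ E = (-4, 5)
3. Q is the midpoint of EF ⇒ Q = (-7/4, 5/2)
4. With HJ:JF = r, write λ = r/(r+1) so J = H + λ·(F−H); J is affine-linear in λ
Every point depending on J is an affine combination of J and λ-independent points, so each such coordinate is linear in λ; the λ² term in each signed area is a multiple of (F−H)×(F−H) = 0, so 2·[EQX] and 2·[UXJ] are each linear in λ. Evaluating at λ=0 and λ=1:
  2·[EQX] = 5/4,   2·[UXJ] = −λ + 1
So [EQX]:[UXJ] = (5/4) / (−λ + 1). Setting this equal to 35/12:
  5/4 = 35/12·(−λ + 1)  ⇒  λ = 4/7
Then r = λ/(1−λ) = (4/7)/(3/7) = 4/3. Check: with r = 4/3, J = (2/7, 3/7) and [EQX]:[UXJ] = 35/12 as required.

r = 4/3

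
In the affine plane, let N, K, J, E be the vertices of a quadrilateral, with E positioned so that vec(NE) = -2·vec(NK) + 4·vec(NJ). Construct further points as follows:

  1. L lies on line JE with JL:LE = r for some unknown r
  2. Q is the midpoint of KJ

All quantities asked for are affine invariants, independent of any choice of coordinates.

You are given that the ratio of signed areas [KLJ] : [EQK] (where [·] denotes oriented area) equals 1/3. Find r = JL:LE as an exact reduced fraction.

Choose coordinates N = (0, 0), K = (1, 0), J = (0, 1), E = (-2, 4).
1. With JL:LE = r, write λ = r/(r+1) so L = J + λ·(E−J); L is affine-linear in λ
2. Q is the midpoint of KJ ⇒ Q = (1/2, 1/2)
Every point depending on L is an affine combination of L and λ-independent points, so each such coordinate is linear in λ; the λ² term in each signed area is a multiple of (E−J)×(E−J) = 0, so 2·[KLJ] and 2·[EQK] are each linear in λ. Evaluating at λ=0 and λ=1:
  2·[KLJ] = λ,   2·[EQK] = 1/2
So [KLJ]:[EQK] = (λ) / (1/2). Setting this equal to 1/3:
  λ = 1/3·(1/2)  ⇒  λ = 1/6
Then r = λ/(1−λ) = (1/6)/(5/6) = 1/5. Check: with r = 1/5, L = (-1/3, 3/2) and [KLJ]:[EQK] = 1/3 as required.

r = 1/5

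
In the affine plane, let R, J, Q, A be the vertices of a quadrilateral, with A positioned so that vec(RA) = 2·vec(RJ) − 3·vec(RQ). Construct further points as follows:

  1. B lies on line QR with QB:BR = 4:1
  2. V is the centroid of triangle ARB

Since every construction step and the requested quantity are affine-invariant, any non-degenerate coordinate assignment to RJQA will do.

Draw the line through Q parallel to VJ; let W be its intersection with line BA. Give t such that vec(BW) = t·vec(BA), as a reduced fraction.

t = -1/11

Work in coordinates with R = (0, 0), J = (1, 0), Q = (0, 1), A = (2, -3).
1. B lies on line QR with QB:BR = 4:1 ⇒ B = (0, 1/5)
2. V is the centroid of triangle ARB ⇒ V = (2/3, -14/15)
through Q parallel to VJ: direction (1/3, 14/15); meets BA at W = (-2/11, 27/55)
W = B + t·(A−B) with t = -1/11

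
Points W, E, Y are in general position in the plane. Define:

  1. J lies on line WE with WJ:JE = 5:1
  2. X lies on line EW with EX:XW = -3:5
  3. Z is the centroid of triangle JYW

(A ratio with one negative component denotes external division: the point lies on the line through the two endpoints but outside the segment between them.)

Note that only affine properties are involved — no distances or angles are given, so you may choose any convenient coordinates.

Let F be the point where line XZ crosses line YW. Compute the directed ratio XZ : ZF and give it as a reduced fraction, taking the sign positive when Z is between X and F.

XZ:ZF = 8

Choose coordinates W = (0, 0), E = (1, 0), Y = (0, 1).
1. J lies on line WE with WJ:JE = 5:1 ⇒ J = (5/6, 0)
2. X lies on line EW with EX:XW = -3:5 ⇒ X = (5/2, 0)
3. Z is the centroid of triangle JYW ⇒ Z = (5/18, 1/3)
line XZ meets YW at F = (0, 3/8)
Z = X + t·(F−X) with t = 8/9, so XZ:ZF = 8/9:1/9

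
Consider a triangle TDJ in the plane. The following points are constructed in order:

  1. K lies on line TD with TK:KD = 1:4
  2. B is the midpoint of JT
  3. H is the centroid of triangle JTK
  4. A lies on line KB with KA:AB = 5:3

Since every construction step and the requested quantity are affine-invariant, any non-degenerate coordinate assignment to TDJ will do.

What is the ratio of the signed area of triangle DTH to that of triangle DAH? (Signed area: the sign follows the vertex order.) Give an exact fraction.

[DTH]:[DAH] = 20

Assign T = (0, 0), D = (1, 0), J = (0, 1) — the answer is frame-independent, so this choice is without loss of generality.
1. K lies on line TD with TK:KD = 1:4 ⇒ K = (1/5, 0)
2. B is the midpoint of JT ⇒ B = (0, 1/2)
3. H is the centroid of triangle JTK ⇒ H = (1/15, 1/3)
4. A lies on line KB with KA:AB = 5:3 ⇒ A = (3/40, 5/16)
2·[DTH] = -1/3, 2·[DAH] = -1/60
[DTH]:[DAH] = -1/3:-1/60 = 20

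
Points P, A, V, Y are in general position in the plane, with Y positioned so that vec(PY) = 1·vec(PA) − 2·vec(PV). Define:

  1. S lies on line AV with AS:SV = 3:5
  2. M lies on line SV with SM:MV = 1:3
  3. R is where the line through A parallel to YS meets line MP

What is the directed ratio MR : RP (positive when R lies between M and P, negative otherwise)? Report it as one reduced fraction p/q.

Set P = (0, 0), A = (1, 0), V = (0, 1), Y = (1, -2); any affine frame gives the same invariant.
1. S lies on line AV with AS:SV = 3:5 ⇒ S = (5/8, 3/8)
2. M lies on line SV with SM:MV = 1:3 ⇒ M = (15/32, 17/32)
3. R is where the line through A parallel to YS meets line MP ⇒ R = (95/112, 323/336)
R = M + t·(P−M) with t = -17/21, so MR:RP = t:(1−t) = -17/21:38/21

MR:RP = -17/38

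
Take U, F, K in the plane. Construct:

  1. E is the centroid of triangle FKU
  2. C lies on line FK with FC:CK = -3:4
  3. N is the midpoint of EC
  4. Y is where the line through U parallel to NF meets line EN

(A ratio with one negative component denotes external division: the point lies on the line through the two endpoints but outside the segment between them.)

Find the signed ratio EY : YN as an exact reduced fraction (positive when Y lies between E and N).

Assign U = (0, 0), F = (1, 0), K = (0, 1) — the answer is frame-independent, so this choice is without loss of generality.
1. E is the centroid of triangle FKU ⇒ E = (1/3, 1/3)
2. C lies on line FK with FC:CK = -3:4 ⇒ C = (4, -3)
3. N is the midpoint of EC ⇒ N = (13/6, -4/3)
4. Y is where the line through U parallel to NF meets line EN ⇒ Y = (-49/18, 28/9)
Y = E + t·(N−E) with t = -5/3, so EY:YN = t:(1−t) = -5/3:8/3

EY:YN = -5/8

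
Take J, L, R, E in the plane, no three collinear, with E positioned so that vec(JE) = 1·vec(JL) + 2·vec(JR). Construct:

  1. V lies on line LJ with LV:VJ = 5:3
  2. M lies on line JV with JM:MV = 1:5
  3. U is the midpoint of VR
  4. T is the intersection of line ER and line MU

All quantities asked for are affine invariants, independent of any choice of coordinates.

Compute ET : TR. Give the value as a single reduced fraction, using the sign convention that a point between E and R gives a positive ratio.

Assign J = (0, 0), L = (1, 0), R = (0, 1), E = (1, 2) — the answer is frame-independent, so this choice is without loss of generality.
1. V lies on line LJ with LV:VJ = 5:3 ⇒ V = (3/8, 0)
2. M lies on line JV with JM:MV = 1:5 ⇒ M = (1/16, 0)
3. U is the midpoint of VR ⇒ U = (3/16, 1/2)
4. T is the intersection of line ER and line MU ⇒ T = (5/12, 17/12)
T = E + t·(R−E) with t = 7/12, so ET:TR = t:(1−t) = 7/12:5/12

ET:TR = 7/5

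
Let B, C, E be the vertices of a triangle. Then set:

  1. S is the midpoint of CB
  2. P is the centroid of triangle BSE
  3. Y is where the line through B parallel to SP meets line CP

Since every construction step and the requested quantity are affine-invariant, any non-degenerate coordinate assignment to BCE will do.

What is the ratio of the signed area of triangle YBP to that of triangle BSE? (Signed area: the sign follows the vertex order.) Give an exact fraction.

[YBP]:[BSE] = 2/3

Work in coordinates with B = (0, 0), C = (1, 0), E = (0, 1).
1. S is the midpoint of CB ⇒ S = (1/2, 0)
2. P is the centroid of triangle BSE ⇒ P = (1/6, 1/3)
3. Y is where the line through B parallel to SP meets line CP ⇒ Y = (-2/3, 2/3)
2·[YBP] = 1/3, 2·[BSE] = 1/2
[YBP]:[BSE] = 1/3:1/2 = 2/3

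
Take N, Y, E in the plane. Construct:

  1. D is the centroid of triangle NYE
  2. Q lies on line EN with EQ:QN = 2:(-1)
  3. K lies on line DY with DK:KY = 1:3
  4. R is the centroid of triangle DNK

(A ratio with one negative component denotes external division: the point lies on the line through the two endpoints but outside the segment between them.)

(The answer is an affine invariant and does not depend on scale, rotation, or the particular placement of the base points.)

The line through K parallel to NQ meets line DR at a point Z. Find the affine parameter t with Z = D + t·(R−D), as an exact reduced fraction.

t = -3

Set N = (0, 0), Y = (1, 0), E = (0, 1); any affine frame gives the same invariant.
1. D is the centroid of triangle NYE ⇒ D = (1/3, 1/3)
2. Q lies on line EN with EQ:QN = 2:(-1) ⇒ Q = (0, -1)
3. K lies on line DY with DK:KY = 1:3 ⇒ K = (1/2, 1/4)
4. R is the centroid of triangle DNK ⇒ R = (5/18, 7/36)
through K parallel to NQ: direction (0, -1); meets DR at Z = (1/2, 3/4)
Z = D + t·(R−D) with t = -3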